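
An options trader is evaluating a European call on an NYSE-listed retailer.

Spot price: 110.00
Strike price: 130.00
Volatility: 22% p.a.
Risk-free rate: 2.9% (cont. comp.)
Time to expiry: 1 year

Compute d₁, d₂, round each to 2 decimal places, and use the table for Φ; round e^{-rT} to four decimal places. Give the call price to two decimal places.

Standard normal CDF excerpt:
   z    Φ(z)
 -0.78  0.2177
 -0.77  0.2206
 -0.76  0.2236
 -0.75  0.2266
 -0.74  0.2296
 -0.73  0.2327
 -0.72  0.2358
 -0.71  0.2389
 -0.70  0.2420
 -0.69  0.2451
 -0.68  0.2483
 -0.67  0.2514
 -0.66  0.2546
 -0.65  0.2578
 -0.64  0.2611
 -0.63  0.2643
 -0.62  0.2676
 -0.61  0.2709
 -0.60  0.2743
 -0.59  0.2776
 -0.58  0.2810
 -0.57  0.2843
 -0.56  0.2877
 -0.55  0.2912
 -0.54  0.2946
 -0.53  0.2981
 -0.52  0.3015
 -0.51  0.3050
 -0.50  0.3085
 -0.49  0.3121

T = 1;  σ√T = 0.2200
d₁ = [ln(110/130) + (0.029 + 0.22²/2)·1] / 0.2200 = [-0.1671 + 0.0532] / 0.2200 = -0.5175 which rounds to -0.52
d₂ = d₁ − σ√T = -0.5175 − 0.2200 = -0.7375 which rounds to -0.74
exp(−rT) = exp(−0.029·1) = 0.9714
N(d₁) = N(-0.52) = 0.3015;  N(d₂) = N(-0.74) = 0.2296
C = 110·0.3015 − 130·0.9714·0.2296 = 33.1650 − 28.9943 = 4.1707

4.17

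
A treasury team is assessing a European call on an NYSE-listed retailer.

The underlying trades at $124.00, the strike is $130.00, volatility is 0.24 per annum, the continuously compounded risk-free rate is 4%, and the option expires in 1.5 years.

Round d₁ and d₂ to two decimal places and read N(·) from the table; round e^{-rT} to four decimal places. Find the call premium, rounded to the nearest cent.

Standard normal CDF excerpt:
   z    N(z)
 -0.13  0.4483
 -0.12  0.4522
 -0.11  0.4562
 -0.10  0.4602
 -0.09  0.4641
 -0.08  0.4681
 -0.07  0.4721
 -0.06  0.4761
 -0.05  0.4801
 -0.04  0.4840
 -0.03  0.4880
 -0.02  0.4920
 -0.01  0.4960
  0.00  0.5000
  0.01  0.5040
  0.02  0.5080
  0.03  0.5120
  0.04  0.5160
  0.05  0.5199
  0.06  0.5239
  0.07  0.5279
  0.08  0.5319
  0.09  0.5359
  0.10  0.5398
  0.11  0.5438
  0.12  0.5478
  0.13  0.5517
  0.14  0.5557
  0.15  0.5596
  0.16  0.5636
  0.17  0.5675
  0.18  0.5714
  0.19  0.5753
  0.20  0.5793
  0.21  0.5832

$14.99

σ√T = 0.24 × 1.2247 = 0.2939
d₁ = [ln(124/130) + (0.04 + 0.24²/2)·1.5] / 0.2939 = [-0.0473 + 0.1032] / 0.2939 = 0.1903 → 0.19
d₂ = d₁ − σ√T = 0.1903 − 0.2939 = -0.1036 → -0.10
exp(−rT) = exp(−0.04·1.5) = 0.9418
C = 124·N(0.19) − 130·0.9418·N(-0.10) = 124·0.5753 − 130·0.9418·0.4602 = 71.3372 − 56.3441 = 14.9931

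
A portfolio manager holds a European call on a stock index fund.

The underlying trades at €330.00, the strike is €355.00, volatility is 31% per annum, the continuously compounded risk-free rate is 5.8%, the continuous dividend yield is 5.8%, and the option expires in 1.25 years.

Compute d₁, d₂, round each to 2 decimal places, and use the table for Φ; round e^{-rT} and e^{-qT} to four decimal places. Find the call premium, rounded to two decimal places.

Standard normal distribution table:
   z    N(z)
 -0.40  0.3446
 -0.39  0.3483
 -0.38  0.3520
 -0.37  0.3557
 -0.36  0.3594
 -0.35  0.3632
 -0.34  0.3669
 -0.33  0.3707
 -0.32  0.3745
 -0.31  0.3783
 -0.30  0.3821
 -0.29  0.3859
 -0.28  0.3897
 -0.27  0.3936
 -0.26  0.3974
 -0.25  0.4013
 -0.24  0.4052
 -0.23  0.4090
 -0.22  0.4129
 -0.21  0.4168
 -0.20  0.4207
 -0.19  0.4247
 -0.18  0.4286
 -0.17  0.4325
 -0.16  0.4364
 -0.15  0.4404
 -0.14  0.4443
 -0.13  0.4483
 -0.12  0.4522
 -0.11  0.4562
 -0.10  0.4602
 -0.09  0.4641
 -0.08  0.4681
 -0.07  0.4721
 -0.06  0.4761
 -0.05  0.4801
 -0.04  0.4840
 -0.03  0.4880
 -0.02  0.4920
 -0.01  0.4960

σ√T = 0.31·√1.25 = 0.3466
d₁ = [ln(330/355) + (0.058 − 0.058 + 0.31²/2)·1.25] / 0.3466 = [-0.0730 + 0.0601] / 0.3466 = -0.0374 ⇒ -0.04
d₂ = d₁ − σ√T = -0.0374 − 0.3466 = -0.3840 ⇒ -0.38
exp(−qT) = exp(−0.058·1.25) = 0.9301;  exp(−rT) = exp(−0.058·1.25) = 0.9301
C = 330·0.9301·N(-0.04) − 355·0.9301·N(-0.38) = 330·0.9301·0.4840 − 355·0.9301·0.3520 = 148.5556 − 116.2253 = 32.3303

€32.33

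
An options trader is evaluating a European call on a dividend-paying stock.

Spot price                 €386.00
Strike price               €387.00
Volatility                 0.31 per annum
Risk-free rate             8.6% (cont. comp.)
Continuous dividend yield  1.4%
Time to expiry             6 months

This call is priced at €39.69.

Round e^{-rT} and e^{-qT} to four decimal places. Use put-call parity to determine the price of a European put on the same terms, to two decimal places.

€27.10

e^(−qT) = e^(−0.014·0.5) = 0.9930;  e^(−rT) = e^(−0.086·0.5) = 0.9579
Put-call parity: C − P = S·e^(−qT) − K·e^(−rT) = 386·0.9930 − 387·0.9579 = 383.2980 − 370.7073 = 12.5907
P = C − (C − P) = 39.69 − (12.5907) = 27.0993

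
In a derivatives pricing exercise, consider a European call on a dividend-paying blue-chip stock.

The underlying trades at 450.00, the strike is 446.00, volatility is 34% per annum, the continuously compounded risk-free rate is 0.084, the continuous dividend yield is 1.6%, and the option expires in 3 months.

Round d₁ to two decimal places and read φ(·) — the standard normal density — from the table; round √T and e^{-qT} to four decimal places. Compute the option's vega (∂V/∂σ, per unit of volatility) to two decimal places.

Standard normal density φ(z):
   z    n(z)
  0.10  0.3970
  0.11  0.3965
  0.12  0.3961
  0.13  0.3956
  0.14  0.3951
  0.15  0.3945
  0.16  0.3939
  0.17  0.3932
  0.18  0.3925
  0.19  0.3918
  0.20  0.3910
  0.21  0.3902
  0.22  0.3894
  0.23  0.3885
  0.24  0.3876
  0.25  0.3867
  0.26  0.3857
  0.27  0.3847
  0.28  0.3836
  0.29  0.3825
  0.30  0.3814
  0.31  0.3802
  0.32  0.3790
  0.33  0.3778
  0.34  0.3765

86.86

σ√T = 0.34 × 0.5000 = 0.1700
d₁ = [ln(450/446) + (0.084 − 0.016 + 0.34²/2)·0.25] / 0.1700 = [0.0089 + 0.0315] / 0.1700 = 0.2375 ≈ 0.24
√T = √0.25 = 0.5000
φ(d₁) = φ(0.24) = 0.3876
e^(−qT) = e^(−0.016·0.25) = 0.9960
vega = S·e^(−qT)·φ(d₁)·√T = 450·0.9960·0.3876·0.5000 = 86.8612
(Call and put vega coincide under Black-Scholes.)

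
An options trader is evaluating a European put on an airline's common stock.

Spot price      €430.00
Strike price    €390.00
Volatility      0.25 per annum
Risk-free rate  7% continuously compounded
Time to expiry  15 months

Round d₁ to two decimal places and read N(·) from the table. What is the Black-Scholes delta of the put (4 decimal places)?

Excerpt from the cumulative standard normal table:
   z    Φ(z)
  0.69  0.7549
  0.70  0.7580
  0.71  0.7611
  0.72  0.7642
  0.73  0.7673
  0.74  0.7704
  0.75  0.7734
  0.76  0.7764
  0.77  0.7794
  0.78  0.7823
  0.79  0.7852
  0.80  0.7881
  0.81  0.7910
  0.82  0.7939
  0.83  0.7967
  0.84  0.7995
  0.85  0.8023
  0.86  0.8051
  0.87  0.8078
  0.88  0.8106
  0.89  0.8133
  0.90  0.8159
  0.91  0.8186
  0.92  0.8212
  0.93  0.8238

-0.2119

T = 1.25;  σ√T = 0.2795
ln(S/K) + (r + σ²/2)T = ln(430/390) + (0.07 + 0.25²/2)·1.25 = 0.0976 + 0.1266 = 0.2242
d₁ = 0.2242 / 0.2795 = 0.8021 which rounds to 0.80
N(d₁) = N(0.80) = 0.7881
Δ_put = N(d₁) − 1 = 0.7881 − 1 = -0.2119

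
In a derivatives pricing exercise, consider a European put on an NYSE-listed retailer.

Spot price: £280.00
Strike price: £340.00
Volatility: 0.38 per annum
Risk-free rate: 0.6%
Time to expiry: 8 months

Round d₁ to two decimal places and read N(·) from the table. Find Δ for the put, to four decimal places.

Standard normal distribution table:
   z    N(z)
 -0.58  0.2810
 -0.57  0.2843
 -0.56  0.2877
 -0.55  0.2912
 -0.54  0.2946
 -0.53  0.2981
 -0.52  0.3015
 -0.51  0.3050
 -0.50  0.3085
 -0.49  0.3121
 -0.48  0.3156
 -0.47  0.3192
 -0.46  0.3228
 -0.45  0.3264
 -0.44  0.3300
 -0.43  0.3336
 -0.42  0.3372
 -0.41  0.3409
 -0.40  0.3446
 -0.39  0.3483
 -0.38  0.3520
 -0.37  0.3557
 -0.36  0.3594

-0.6772

σ√T = 0.38 × 0.8165 = 0.3103
d₁ = [ln(280/340) + (0.006 + ½·0.38²)·0.6667] / (σ√T) = (-0.1942 + 0.0521) / 0.3103 = -0.4577 → -0.46
N(d₁) = N(-0.46) = 0.3228
Δ_put = N(d₁) − 1 = 0.3228 − 1 = -0.6772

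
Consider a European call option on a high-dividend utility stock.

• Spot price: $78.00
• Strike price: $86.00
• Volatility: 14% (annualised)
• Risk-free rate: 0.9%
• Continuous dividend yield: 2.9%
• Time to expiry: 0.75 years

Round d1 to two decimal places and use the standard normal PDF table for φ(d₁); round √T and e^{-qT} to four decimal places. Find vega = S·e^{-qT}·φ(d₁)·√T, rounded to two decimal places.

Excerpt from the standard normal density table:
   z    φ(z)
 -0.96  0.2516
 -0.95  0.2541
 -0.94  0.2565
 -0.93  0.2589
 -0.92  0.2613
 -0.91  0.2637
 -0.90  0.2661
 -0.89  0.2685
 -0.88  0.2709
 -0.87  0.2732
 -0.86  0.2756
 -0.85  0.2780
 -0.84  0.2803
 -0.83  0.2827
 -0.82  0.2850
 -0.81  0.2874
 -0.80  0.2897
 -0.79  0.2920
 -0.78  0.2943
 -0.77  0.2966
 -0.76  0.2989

σ√T = 0.14·√0.75 = 0.1212
d₁ = [ln(78/86) + (0.009 − 0.029 + ½·0.14²)·0.75] / (σ√T) = (-0.0976 − 0.0077) / 0.1212 = -0.8684 which rounds to -0.87
√T = √0.75 = 0.8660
φ(d₁) = φ(-0.87) = 0.2732
e^(−qT) = e^(−0.029·0.75) = 0.9785
vega = S·e^(−qT)·φ(d₁)·√T = 78·0.9785·0.2732·0.8660 = 18.0574

18.06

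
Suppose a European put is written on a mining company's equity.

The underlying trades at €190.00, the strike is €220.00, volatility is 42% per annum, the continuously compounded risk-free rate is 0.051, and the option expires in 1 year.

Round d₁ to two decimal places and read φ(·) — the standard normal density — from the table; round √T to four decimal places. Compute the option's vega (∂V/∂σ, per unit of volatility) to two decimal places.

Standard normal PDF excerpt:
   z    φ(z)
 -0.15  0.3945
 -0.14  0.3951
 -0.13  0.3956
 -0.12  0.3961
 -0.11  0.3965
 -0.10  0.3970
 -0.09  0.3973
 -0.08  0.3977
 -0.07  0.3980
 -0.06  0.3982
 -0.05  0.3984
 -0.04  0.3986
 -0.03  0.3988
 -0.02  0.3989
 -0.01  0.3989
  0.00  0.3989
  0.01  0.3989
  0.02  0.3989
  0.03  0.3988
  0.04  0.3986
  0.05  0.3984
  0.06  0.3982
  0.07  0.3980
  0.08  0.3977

75.79

T = 1;  σ√T = 0.4200
d₁ = [ln(190/220) + (0.051 + ½·0.42²)·1] / (σ√T) = (-0.1466 + 0.1392) / 0.4200 = -0.0176 → -0.02
√T = √1 = 1.0000
φ(d₁) = φ(-0.02) = 0.3989
vega = S·φ(d₁)·√T = 190·0.3989·1.0000 = 75.7910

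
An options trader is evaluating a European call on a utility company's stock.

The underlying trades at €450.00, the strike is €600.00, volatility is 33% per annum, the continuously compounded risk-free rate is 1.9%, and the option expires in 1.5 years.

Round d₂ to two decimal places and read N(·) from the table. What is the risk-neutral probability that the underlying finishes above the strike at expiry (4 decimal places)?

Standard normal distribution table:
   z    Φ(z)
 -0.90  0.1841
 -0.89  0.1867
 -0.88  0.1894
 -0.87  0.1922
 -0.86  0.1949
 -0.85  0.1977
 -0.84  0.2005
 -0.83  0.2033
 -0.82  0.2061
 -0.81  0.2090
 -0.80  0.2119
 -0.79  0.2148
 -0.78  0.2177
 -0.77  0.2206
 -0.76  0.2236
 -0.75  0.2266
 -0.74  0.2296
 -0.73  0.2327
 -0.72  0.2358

T = 1.5;  σ√T = 0.4042
d₁ = [ln(450/600) + (0.019 + 0.33²/2)·1.5] / 0.4042 = [-0.2877 + 0.1102] / 0.4042 = -0.4392 ≈ -0.44
d₂ = d₁ − σ√T = -0.4392 − 0.4042 = -0.8434 ≈ -0.84
Pr(exercise) under Q = N(d₂) = 0.2005

0.2005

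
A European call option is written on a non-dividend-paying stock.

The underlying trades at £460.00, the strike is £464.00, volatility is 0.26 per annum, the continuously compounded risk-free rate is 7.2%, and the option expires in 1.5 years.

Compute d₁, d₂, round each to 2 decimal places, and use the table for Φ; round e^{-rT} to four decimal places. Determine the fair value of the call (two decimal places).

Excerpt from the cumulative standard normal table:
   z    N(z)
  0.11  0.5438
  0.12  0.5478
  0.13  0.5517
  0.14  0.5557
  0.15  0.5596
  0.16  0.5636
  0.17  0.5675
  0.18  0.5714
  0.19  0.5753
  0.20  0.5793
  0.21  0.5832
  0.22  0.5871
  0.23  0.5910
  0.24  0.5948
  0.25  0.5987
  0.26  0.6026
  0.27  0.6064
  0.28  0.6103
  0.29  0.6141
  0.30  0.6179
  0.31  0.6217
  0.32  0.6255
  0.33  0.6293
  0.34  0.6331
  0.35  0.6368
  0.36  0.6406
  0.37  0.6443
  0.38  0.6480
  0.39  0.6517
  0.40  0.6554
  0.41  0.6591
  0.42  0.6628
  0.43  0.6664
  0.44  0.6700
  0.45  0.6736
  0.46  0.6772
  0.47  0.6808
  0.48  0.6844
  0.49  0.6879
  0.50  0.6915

T = 1.5;  σ√T = 0.3184
d₁ = [ln(460/464) + (0.072 + 0.26²/2)·1.5] / 0.3184 = [-0.0087 + 0.1587] / 0.3184 = 0.4712 ⇒ 0.47
d₂ = d₁ − σ√T = 0.4712 − 0.3184 = 0.1528 ⇒ 0.15
exp(−rT) = exp(−0.072·1.5) = 0.8976
C = 460·N(0.47) − 464·0.8976·N(0.15) = 460·0.6808 − 464·0.8976·0.5596 = 313.1680 − 233.0658 = 80.1022

£80.10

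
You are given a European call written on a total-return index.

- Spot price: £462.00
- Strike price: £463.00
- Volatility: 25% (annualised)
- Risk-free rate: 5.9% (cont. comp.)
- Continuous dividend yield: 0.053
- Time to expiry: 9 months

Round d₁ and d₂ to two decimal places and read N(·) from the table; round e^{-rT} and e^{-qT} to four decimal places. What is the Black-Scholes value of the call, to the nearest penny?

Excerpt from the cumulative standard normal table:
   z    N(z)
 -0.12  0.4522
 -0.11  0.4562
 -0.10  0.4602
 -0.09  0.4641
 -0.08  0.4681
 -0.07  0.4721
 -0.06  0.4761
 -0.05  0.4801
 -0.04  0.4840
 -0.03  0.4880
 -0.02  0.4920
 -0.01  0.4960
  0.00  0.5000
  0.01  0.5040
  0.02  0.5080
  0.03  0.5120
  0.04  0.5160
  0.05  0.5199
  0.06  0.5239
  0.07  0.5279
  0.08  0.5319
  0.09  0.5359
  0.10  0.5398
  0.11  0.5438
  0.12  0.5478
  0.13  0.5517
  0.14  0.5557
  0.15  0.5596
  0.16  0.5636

σ√T = 0.25 × 0.8660 = 0.2165
d₁ = [ln(462/463) + (0.059 − 0.053 + ½·0.25²)·0.75] / (σ√T) = (-0.0022 + 0.0279) / 0.2165 = 0.1191 ⇒ 0.12
d₂ = 0.1191 − 0.2165 = -0.0975 ⇒ -0.10
exp(−qT) = exp(−0.053·0.75) = 0.9610;  exp(−rT) = exp(−0.059·0.75) = 0.9567
N(d₁) = N(0.12) = 0.5478;  N(d₂) = N(-0.10) = 0.4602
C = 462·0.9610·0.5478 − 463·0.9567·0.4602 = 243.2133 − 203.8466 = 39.3668

£39.37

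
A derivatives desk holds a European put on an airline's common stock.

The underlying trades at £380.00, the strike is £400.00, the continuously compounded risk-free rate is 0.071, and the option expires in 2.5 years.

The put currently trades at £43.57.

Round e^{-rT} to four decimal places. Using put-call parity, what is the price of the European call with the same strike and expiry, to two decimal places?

exp(−rT) = exp(−0.071·2.5) = 0.8374
Put-call parity: C − P = S − K·e^(−rT) = 380 − 400·0.8374 = 380 − 334.9600 = 45.0400
C = P + (C − P) = 43.57 + (45.0400) = 88.6100

£88.61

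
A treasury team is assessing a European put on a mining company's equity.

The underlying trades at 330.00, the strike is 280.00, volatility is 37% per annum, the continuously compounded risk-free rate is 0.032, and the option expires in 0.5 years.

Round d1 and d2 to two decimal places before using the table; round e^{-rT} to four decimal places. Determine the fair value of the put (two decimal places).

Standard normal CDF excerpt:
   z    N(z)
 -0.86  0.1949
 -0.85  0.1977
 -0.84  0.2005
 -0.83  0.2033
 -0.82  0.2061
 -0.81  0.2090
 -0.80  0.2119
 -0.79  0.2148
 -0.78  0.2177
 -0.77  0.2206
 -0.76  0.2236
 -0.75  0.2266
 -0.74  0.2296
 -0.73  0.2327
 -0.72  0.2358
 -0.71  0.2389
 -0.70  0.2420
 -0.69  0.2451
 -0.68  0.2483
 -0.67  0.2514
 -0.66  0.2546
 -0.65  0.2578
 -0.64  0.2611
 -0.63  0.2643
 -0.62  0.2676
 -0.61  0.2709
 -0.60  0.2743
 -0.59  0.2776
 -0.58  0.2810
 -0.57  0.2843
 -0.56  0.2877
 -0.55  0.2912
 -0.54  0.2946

σ√T = 0.37 × 0.7071 = 0.2616
d₁ = [ln(330/280) + (0.032 + 0.37²/2)·0.5] / 0.2616 = [0.1643 + 0.0502] / 0.2616 = 0.8200 → 0.82
d₂ = d₁ − σ√T = 0.8200 − 0.2616 = 0.5583 → 0.56
exp(−rT) = exp(−0.032·0.5) = 0.9841
N(−d₂) = N(-0.56) = 0.2877;  N(−d₁) = N(-0.82) = 0.2061
P = 280·0.9841·0.2877 − 330·0.2061 = 79.2752 − 68.0130 = 11.2622

11.26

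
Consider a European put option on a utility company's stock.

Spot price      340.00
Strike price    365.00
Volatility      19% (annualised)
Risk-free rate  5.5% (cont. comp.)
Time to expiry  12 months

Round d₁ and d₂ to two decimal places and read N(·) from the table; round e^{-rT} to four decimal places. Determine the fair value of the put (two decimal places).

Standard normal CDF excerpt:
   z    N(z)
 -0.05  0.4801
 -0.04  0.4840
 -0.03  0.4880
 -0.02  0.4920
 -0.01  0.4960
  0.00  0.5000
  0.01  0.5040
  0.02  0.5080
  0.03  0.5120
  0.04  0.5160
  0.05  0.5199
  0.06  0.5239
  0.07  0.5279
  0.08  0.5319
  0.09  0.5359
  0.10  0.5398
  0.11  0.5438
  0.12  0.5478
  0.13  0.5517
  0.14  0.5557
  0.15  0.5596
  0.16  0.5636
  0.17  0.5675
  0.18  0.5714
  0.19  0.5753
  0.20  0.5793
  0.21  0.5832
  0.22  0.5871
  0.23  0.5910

28.76

T = 1;  σ√T = 0.1900
ln(S/K) + (r + σ²/2)T = ln(340/365) + (0.055 + 0.19²/2)·1 = -0.0710 + 0.0731 = 0.0021
d₁ = 0.0021 / 0.1900 = 0.0110 → 0.01
d₂ = d₁ − σ√T = 0.0110 − 0.1900 = -0.1790 → -0.18
exp(−rT) = exp(−0.055·1) = 0.9465
P = 365·0.9465·N(0.18) − 340·N(-0.01) = 365·0.9465·0.5714 − 340·0.4960 = 197.4030 − 168.6400 = 28.7630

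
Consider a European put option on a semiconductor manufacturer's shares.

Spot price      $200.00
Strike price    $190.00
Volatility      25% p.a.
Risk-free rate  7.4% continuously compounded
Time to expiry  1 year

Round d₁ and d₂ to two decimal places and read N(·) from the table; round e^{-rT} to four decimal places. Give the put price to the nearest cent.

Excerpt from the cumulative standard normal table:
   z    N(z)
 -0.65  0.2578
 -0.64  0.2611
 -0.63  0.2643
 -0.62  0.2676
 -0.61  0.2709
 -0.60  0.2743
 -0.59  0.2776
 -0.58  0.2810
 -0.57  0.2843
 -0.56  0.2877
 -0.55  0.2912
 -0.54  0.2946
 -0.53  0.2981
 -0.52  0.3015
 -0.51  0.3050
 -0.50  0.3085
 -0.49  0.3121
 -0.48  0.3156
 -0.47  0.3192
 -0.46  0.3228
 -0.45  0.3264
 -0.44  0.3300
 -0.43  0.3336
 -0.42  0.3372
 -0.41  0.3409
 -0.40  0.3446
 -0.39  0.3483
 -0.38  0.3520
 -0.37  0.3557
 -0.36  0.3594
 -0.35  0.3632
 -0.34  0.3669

σ√T = 0.25 × 1.0000 = 0.2500
d₁ = [ln(200/190) + (0.074 + 0.25²/2)·1] / 0.2500 = [0.0513 + 0.1052] / 0.2500 = 0.6262 which rounds to 0.63
d₂ = d₁ − σ√T = 0.6262 − 0.2500 = 0.3762 which rounds to 0.38
exp(−rT) = exp(−0.074·1) = 0.9287
N(−d₂) = N(-0.38) = 0.3520;  N(−d₁) = N(-0.63) = 0.2643
P = 190·0.9287·0.3520 − 200·0.2643 = 62.1115 − 52.8600 = 9.2515

$9.25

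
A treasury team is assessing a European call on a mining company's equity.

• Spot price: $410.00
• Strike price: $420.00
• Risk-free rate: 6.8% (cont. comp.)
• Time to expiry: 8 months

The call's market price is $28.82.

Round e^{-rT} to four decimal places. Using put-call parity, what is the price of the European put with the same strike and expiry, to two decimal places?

$20.21

e^(−rT) = e^(−0.068·0.6667) = 0.9557
Put-call parity: C − P = S − K·e^(−rT) = 410 − 420·0.9557 = 410 − 401.3940 = 8.6060
P = C − (C − P) = 28.82 − (8.6060) = 20.2140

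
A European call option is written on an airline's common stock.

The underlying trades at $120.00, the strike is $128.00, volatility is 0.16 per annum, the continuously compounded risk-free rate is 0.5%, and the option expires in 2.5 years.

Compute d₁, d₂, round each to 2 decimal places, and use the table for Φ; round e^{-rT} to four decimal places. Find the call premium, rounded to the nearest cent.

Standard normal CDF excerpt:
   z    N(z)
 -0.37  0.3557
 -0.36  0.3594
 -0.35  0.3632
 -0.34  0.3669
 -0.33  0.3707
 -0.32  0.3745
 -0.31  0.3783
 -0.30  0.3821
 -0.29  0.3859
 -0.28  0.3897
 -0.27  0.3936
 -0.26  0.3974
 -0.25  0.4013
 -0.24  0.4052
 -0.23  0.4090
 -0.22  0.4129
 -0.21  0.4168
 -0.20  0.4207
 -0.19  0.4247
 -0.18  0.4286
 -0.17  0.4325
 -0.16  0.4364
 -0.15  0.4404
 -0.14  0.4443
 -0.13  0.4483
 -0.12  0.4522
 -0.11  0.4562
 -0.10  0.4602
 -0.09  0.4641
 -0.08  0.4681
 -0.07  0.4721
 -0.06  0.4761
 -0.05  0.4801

σ√T = 0.16·√2.5 = 0.2530
d₁ = [ln(120/128) + (0.005 + ½·0.16²)·2.5] / (σ√T) = (-0.0645 + 0.0445) / 0.2530 = -0.0792 → -0.08
d₂ = -0.0792 − 0.2530 = -0.3322 → -0.33
exp(−rT) = exp(−0.005·2.5) = 0.9876
C = 120·N(-0.08) − 128·0.9876·N(-0.33) = 120·0.4681 − 128·0.9876·0.3707 = 56.1720 − 46.8612 = 9.3108

$9.31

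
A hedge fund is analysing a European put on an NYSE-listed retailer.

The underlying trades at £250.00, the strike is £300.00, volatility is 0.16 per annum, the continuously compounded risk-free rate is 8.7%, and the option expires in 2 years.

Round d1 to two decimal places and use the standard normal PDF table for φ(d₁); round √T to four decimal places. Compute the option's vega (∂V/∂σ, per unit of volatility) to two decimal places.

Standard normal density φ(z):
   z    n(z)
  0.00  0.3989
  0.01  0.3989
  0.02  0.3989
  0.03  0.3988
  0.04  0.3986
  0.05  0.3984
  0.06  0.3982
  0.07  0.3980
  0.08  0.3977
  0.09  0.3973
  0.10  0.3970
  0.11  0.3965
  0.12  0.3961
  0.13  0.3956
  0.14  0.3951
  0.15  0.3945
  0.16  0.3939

140.61

σ√T = 0.16·√2 = 0.2263
d₁ = [ln(250/300) + (0.087 + ½·0.16²)·2] / (σ√T) = (-0.1823 + 0.1996) / 0.2263 = 0.0764 → 0.08
√T = √2 = 1.4142
φ(d₁) = φ(0.08) = 0.3977
vega = S·φ(d₁)·√T = 250·0.3977·1.4142 = 140.6068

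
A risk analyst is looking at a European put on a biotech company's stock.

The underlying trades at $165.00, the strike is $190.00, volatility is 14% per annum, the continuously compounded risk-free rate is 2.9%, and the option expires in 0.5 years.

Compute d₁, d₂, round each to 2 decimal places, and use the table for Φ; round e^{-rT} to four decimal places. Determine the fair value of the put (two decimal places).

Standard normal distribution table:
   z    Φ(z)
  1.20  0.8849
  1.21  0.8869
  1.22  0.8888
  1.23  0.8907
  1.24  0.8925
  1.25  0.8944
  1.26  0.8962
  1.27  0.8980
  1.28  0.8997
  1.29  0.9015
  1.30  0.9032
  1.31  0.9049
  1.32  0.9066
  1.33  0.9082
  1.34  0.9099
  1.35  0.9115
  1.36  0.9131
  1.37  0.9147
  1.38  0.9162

$23.11

σ√T = 0.14 × 0.7071 = 0.0990
d₁ = [ln(165/190) + (0.029 + ½·0.14²)·0.5] / (σ√T) = (-0.1411 + 0.0194) / 0.0990 = -1.2291 ≈ -1.23
d₂ = -1.2291 − 0.0990 = -1.3281 ≈ -1.33
e^(−rT) = e^(−0.029·0.5) = 0.9856
N(−d₂) = N(1.33) = 0.9082;  N(−d₁) = N(1.23) = 0.8907
P = 190·0.9856·0.9082 − 165·0.8907 = 170.0732 − 146.9655 = 23.1077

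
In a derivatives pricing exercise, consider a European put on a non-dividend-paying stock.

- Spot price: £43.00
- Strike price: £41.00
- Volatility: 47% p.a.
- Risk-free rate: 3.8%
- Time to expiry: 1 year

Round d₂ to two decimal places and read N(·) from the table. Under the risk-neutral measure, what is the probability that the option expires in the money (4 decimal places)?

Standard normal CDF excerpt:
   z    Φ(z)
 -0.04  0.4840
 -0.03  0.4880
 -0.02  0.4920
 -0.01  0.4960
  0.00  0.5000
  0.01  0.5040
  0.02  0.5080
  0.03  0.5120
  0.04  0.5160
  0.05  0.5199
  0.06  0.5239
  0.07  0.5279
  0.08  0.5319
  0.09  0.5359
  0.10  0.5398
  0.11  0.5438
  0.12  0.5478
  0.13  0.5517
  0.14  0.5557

σ√T = 0.47·√1 = 0.4700
d₁ = [ln(43/41) + (0.038 + ½·0.47²)·1] / (σ√T) = (0.0476 + 0.1484) / 0.4700 = 0.4172 → 0.42
d₂ = 0.4172 − 0.4700 = -0.0528 → -0.05
Pr(exercise) under Q = N(−d₂) = N(0.05) = 0.5199

0.5199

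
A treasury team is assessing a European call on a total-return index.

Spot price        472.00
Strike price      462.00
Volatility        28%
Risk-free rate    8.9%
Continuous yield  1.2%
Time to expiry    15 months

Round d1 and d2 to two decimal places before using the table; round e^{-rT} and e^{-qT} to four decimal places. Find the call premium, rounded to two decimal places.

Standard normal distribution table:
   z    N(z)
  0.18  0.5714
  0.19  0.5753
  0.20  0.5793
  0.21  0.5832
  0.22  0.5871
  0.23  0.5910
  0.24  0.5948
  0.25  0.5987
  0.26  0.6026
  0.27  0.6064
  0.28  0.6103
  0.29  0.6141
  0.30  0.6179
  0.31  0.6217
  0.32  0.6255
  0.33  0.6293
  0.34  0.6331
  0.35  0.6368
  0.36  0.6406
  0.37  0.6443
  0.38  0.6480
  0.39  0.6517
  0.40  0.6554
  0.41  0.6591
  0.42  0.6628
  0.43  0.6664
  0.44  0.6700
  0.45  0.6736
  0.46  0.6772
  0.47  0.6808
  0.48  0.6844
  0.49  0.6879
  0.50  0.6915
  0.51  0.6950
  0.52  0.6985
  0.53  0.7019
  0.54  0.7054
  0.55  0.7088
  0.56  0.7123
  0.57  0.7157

σ√T = 0.28·√1.25 = 0.3130
d₁ = [ln(472/462) + (0.089 − 0.012 + ½·0.28²)·1.25] / (σ√T) = (0.0214 + 0.1452) / 0.3130 = 0.5324 → 0.53
d₂ = 0.5324 − 0.3130 = 0.2193 → 0.22
e^(−qT) = e^(−0.012·1.25) = 0.9851;  e^(−rT) = e^(−0.089·1.25) = 0.8947
C = 472·0.9851·N(0.53) − 462·0.8947·N(0.22) = 472·0.9851·0.7019 − 462·0.8947·0.5871 = 326.3605 − 242.6786 = 83.6819

83.68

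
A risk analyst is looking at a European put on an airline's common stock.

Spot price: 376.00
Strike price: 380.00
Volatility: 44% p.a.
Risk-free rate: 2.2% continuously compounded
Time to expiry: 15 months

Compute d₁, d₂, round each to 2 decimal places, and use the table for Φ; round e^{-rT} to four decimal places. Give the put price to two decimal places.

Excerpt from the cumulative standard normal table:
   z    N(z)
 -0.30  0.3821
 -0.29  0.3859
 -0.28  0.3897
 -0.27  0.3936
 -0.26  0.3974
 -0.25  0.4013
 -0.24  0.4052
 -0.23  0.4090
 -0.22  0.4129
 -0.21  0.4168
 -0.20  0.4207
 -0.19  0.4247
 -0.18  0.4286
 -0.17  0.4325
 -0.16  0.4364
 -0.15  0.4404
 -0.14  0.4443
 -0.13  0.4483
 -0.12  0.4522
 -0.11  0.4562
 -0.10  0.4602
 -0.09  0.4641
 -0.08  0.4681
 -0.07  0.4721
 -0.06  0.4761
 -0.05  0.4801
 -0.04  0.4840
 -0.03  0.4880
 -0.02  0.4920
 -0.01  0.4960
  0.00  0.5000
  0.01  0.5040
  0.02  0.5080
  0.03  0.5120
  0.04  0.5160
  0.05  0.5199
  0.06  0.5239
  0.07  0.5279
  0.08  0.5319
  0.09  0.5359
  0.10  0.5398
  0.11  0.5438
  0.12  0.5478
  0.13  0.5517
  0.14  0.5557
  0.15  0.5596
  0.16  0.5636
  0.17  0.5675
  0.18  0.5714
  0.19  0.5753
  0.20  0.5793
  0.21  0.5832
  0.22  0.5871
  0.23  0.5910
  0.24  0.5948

69.08

σ√T = 0.44·√1.25 = 0.4919
d₁ = [ln(376/380) + (0.022 + 0.44²/2)·1.25] / 0.4919 = [-0.0106 + 0.1485] / 0.4919 = 0.2804 ⇒ 0.28
d₂ = d₁ − σ√T = 0.2804 − 0.4919 = -0.2116 ⇒ -0.21
e^(−rT) = e^(−0.022·1.25) = 0.9729
N(−d₂) = N(0.21) = 0.5832;  N(−d₁) = N(-0.28) = 0.3897
P = 380·0.9729·0.5832 − 376·0.3897 = 215.6102 − 146.5272 = 69.0830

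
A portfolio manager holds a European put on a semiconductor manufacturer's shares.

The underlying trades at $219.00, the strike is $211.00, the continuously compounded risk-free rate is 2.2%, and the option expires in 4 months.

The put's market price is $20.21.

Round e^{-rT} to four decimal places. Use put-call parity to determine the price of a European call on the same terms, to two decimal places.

$29.75

exp(−rT) = exp(−0.022·0.3333) = 0.9927
Put-call parity: C − P = S − K·e^(−rT) = 219 − 211·0.9927 = 219 − 209.4597 = 9.5403
C = P + (C − P) = 20.21 + (9.5403) = 29.7503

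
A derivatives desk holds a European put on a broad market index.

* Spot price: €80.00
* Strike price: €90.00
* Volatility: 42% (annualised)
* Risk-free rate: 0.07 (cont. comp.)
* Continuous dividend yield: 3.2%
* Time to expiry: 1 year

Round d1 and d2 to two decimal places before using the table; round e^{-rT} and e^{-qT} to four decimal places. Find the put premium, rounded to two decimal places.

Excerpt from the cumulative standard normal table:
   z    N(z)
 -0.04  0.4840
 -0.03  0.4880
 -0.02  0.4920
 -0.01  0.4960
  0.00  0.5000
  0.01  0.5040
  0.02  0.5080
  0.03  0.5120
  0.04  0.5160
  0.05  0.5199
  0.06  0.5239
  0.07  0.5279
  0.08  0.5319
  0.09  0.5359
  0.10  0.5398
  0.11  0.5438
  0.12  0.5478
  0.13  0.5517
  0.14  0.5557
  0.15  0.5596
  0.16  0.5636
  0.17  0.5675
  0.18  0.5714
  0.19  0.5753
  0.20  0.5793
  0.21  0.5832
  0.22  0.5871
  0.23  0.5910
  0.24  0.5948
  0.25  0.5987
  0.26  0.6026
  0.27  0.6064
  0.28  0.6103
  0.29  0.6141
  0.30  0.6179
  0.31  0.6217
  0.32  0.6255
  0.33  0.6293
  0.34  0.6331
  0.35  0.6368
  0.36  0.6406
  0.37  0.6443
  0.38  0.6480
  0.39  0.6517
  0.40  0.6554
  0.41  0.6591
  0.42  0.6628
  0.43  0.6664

σ√T = 0.42 × 1.0000 = 0.4200
d₁ = [ln(80/90) + (0.07 − 0.032 + ½·0.42²)·1] / (σ√T) = (-0.1178 + 0.1262) / 0.4200 = 0.0200 ≈ 0.02
d₂ = 0.0200 − 0.4200 = -0.4000 ≈ -0.40
e^(−qT) = e^(−0.032·1) = 0.9685;  e^(−rT) = e^(−0.07·1) = 0.9324
N(−d₂) = N(0.40) = 0.6554;  N(−d₁) = N(-0.02) = 0.4920
P = 90·0.9324·0.6554 − 80·0.9685·0.4920 = 54.9985 − 38.1202 = 16.8784

€16.88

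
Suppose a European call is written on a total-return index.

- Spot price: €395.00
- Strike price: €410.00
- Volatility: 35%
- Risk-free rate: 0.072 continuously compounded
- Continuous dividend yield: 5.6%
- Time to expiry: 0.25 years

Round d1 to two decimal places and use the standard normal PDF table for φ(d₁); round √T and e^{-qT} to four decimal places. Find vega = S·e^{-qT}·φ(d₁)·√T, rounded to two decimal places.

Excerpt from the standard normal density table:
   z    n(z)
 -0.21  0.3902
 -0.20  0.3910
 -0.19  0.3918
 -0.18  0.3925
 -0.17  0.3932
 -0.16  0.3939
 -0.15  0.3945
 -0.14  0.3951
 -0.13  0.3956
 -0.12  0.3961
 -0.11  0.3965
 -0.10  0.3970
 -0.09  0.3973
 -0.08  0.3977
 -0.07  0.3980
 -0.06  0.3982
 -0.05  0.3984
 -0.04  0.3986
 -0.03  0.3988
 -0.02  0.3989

T = 0.25;  σ√T = 0.1750
ln(S/K) + (r − q + σ²/2)T = ln(395/410) + (0.072 − 0.056 + 0.35²/2)·0.25 = -0.0373 + 0.0193 = -0.0180
d₁ = -0.0180 / 0.1750 = -0.1026 which rounds to -0.10
√T = √0.25 = 0.5000
φ(d₁) = φ(-0.10) = 0.3970
exp(−qT) = exp(−0.056·0.25) = 0.9861
vega = S·exp(−qT)·φ(d₁)·√T = 395·0.9861·0.3970·0.5000 = 77.3176

77.32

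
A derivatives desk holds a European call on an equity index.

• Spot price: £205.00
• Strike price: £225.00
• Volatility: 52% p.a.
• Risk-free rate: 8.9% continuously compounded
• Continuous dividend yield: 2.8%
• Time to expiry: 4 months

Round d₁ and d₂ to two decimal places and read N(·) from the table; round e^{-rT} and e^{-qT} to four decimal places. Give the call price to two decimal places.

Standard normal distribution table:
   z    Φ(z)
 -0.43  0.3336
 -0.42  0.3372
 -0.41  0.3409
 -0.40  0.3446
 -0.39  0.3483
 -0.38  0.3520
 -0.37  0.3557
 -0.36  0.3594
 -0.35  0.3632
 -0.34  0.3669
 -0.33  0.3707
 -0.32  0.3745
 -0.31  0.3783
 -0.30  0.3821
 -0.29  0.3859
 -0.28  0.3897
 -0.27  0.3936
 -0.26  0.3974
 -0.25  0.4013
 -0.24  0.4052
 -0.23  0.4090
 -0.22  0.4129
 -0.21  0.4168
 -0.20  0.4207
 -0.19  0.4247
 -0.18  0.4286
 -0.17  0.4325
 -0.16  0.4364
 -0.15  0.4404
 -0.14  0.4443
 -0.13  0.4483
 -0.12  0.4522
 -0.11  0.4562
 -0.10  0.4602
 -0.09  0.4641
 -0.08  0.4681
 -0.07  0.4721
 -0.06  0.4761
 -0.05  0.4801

σ√T = 0.52·√0.3333 = 0.3002
d₁ = [ln(205/225) + (0.089 − 0.028 + 0.52²/2)·0.3333] / 0.3002 = [-0.0931 + 0.0654] / 0.3002 = -0.0922 which rounds to -0.09
d₂ = d₁ − σ√T = -0.0922 − 0.3002 = -0.3925 which rounds to -0.39
e^(−qT) = e^(−0.028·0.3333) = 0.9907;  e^(−rT) = e^(−0.089·0.3333) = 0.9708
N(d₁) = N(-0.09) = 0.4641;  N(d₂) = N(-0.39) = 0.3483
C = 205·0.9907·0.4641 − 225·0.9708·0.3483 = 94.2557 − 76.0792 = 18.1765

£18.18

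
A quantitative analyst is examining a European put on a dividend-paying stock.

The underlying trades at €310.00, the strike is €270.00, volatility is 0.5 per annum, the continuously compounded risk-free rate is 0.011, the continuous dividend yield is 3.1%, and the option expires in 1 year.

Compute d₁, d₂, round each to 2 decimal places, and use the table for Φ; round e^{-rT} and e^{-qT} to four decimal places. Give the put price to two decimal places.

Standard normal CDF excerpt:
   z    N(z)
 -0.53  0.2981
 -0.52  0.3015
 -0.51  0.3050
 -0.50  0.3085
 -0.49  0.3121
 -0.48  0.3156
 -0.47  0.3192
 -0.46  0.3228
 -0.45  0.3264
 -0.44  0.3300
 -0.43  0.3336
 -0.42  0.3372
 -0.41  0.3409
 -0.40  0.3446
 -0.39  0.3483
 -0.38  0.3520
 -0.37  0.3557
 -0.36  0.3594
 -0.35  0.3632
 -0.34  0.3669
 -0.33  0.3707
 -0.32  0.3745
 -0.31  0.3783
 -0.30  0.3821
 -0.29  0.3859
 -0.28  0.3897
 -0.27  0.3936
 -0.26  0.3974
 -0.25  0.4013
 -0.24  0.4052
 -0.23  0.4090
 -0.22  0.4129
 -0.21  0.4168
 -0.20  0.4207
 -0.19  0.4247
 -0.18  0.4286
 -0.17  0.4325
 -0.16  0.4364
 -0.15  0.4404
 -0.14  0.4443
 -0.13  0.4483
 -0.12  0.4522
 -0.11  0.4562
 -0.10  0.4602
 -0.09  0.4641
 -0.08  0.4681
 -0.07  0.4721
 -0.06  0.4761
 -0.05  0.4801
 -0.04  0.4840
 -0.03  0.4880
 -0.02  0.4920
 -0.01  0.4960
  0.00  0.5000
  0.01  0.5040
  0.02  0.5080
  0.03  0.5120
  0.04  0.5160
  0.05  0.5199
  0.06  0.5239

€40.80

σ√T = 0.5 × 1.0000 = 0.5000
d₁ = [ln(310/270) + (0.011 − 0.031 + 0.5²/2)·1] / 0.5000 = [0.1382 + 0.1050] / 0.5000 = 0.4863 → 0.49
d₂ = d₁ − σ√T = 0.4863 − 0.5000 = -0.0137 → -0.01
e^(−qT) = e^(−0.031·1) = 0.9695;  e^(−rT) = e^(−0.011·1) = 0.9891
N(−d₂) = N(0.01) = 0.5040;  N(−d₁) = N(-0.49) = 0.3121
P = 270·0.9891·0.5040 − 310·0.9695·0.3121 = 134.5967 − 93.8001 = 40.7966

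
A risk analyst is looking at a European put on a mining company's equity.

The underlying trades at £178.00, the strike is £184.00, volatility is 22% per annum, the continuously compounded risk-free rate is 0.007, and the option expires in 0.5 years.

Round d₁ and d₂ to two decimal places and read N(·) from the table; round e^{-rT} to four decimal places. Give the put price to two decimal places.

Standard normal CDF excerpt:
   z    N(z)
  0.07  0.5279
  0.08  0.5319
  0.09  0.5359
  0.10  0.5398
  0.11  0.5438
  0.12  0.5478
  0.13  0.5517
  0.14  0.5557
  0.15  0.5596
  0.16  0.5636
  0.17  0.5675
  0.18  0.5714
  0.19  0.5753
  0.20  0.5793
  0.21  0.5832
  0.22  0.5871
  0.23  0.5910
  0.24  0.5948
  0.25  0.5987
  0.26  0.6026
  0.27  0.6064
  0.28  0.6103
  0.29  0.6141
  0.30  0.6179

£14.39

T = 0.5;  σ√T = 0.1556
d₁ = [ln(178/184) + (0.007 + 0.22²/2)·0.5] / 0.1556 = [-0.0332 + 0.0156] / 0.1556 = -0.1128 → -0.11
d₂ = d₁ − σ√T = -0.1128 − 0.1556 = -0.2684 → -0.27
exp(−rT) = exp(−0.007·0.5) = 0.9965
P = 184·0.9965·N(0.27) − 178·N(0.11) = 184·0.9965·0.6064 − 178·0.5438 = 111.1871 − 96.7964 = 14.3907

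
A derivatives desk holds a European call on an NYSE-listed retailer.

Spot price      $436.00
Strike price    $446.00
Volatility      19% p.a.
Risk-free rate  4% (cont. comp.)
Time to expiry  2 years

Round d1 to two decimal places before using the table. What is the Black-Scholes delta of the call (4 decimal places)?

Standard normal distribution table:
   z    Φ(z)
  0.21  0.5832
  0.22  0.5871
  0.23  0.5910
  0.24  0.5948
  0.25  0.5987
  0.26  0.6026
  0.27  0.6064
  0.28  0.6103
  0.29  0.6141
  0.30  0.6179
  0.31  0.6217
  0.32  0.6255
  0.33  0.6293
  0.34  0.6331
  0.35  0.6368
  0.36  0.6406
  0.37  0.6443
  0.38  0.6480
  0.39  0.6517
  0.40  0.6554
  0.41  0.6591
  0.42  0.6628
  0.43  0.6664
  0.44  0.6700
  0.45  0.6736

T = 2;  σ√T = 0.2687
d₁ = [ln(436/446) + (0.04 + 0.19²/2)·2] / 0.2687 = [-0.0227 + 0.1161] / 0.2687 = 0.3477 ⇒ 0.35
N(d₁) = N(0.35) = 0.6368
Δ_call = N(d₁) = 0.6368

0.6368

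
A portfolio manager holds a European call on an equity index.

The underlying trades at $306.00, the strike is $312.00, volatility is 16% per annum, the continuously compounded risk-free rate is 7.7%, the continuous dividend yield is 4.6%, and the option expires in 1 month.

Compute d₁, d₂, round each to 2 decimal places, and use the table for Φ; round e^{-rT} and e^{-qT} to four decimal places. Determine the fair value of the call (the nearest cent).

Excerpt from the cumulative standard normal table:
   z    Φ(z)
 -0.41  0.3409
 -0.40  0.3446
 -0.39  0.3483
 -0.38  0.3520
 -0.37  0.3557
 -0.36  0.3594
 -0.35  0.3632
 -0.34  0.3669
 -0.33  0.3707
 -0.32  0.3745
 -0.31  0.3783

T = 0.08333;  σ√T = 0.0462
d₁ = [ln(306/312) + (0.077 − 0.046 + 0.16²/2)·0.08333] / 0.0462 = [-0.0194 + 0.0036] / 0.0462 = -0.3414 ≈ -0.34
d₂ = d₁ − σ√T = -0.3414 − 0.0462 = -0.3876 ≈ -0.39
exp(−qT) = exp(−0.046·0.08333) = 0.9962;  exp(−rT) = exp(−0.077·0.08333) = 0.9936
C = 306·0.9962·N(-0.34) − 312·0.9936·N(-0.39) = 306·0.9962·0.3669 − 312·0.9936·0.3483 = 111.8448 − 107.9741 = 3.8707

$3.87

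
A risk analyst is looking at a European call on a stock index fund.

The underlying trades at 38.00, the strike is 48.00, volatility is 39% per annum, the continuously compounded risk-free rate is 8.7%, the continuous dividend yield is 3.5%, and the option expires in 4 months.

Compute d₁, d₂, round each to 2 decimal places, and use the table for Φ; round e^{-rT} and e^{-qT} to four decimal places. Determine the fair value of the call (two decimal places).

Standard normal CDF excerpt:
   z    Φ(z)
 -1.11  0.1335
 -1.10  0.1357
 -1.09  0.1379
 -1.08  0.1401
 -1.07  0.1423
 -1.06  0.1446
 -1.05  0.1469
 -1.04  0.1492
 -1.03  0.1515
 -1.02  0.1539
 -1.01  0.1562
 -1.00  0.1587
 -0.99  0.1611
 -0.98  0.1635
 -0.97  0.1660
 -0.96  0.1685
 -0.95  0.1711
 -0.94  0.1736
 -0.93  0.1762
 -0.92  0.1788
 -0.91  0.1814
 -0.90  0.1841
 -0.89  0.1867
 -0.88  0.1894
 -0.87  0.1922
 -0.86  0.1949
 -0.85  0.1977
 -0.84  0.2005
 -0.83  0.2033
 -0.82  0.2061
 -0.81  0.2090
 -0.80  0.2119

0.79

σ√T = 0.39 × 0.5774 = 0.2252
d₁ = [ln(38/48) + (0.087 − 0.035 + ½·0.39²)·0.3333] / (σ√T) = (-0.2336 + 0.0427) / 0.2252 = -0.8480 which rounds to -0.85
d₂ = -0.8480 − 0.2252 = -1.0731 which rounds to -1.07
e^(−qT) = e^(−0.035·0.3333) = 0.9884;  e^(−rT) = e^(−0.087·0.3333) = 0.9714
C = 38·0.9884·N(-0.85) − 48·0.9714·N(-1.07) = 38·0.9884·0.1977 − 48·0.9714·0.1423 = 7.4255 − 6.6351 = 0.7904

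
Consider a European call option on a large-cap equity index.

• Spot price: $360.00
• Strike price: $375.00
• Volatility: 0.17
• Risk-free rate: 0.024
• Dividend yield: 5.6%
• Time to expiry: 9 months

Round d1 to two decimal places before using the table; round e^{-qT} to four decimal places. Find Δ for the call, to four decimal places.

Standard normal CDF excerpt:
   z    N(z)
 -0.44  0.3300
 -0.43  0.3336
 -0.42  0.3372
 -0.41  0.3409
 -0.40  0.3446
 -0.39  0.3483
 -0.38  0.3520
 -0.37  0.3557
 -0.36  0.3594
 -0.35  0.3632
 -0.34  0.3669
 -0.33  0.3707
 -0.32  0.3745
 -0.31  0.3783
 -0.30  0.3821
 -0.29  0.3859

0.3411

σ√T = 0.17·√0.75 = 0.1472
d₁ = [ln(360/375) + (0.024 − 0.056 + 0.17²/2)·0.75] / 0.1472 = [-0.0408 − 0.0132] / 0.1472 = -0.3667 which rounds to -0.37
N(d₁) = N(-0.37) = 0.3557
Δ_call = exp(−qT)·N(d₁) = 0.9589·0.3557 = 0.3411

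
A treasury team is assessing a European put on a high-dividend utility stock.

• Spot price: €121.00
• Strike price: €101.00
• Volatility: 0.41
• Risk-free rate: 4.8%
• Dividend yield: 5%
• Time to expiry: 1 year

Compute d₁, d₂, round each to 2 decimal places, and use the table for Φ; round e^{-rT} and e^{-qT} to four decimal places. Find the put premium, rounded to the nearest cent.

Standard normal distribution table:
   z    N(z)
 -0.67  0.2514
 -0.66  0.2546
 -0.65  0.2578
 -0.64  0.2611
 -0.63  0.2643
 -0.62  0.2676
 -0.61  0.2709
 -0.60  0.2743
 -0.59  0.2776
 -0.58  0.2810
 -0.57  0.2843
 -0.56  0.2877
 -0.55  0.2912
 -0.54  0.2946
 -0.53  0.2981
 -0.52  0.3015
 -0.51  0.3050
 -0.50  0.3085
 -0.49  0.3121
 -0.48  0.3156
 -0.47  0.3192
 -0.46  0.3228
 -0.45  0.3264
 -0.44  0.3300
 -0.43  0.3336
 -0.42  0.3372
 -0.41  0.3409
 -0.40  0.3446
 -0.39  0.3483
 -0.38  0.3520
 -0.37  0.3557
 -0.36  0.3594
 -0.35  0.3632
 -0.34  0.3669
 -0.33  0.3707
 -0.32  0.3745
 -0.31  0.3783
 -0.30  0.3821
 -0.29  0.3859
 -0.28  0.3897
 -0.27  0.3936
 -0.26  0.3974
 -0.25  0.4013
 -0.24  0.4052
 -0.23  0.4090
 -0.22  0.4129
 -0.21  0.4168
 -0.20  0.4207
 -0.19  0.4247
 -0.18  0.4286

σ√T = 0.41 × 1.0000 = 0.4100
d₁ = [ln(121/101) + (0.048 − 0.05 + ½·0.41²)·1] / (σ√T) = (0.1807 + 0.0820) / 0.4100 = 0.6408 ≈ 0.64
d₂ = 0.6408 − 0.4100 = 0.2308 ≈ 0.23
exp(−qT) = exp(−0.05·1) = 0.9512;  exp(−rT) = exp(−0.048·1) = 0.9531
N(−d₂) = N(-0.23) = 0.4090;  N(−d₁) = N(-0.64) = 0.2611
P = 101·0.9531·0.4090 − 121·0.9512·0.2611 = 39.3716 − 30.0514 = 9.3203

€9.32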